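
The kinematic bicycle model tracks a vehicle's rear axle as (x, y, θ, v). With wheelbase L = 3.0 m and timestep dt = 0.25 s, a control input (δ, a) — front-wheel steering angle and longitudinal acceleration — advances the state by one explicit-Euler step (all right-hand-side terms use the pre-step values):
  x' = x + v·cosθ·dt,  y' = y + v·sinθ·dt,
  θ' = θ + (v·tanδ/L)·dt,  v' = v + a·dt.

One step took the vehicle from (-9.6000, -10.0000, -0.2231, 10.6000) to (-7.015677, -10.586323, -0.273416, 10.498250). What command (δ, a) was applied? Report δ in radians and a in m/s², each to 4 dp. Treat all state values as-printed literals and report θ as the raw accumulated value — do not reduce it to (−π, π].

a = (v'−v)/dt = (-0.101750)/0.25 = -0.4070
Δθ = θ'−θ = -0.050316;  (v·dt/L) = 10.6000·0.25/3.0 = 0.883333
tan δ = Δθ·L/(v·dt) = -0.056962  →  δ = -0.0569

δ = -0.0569, a = -0.4070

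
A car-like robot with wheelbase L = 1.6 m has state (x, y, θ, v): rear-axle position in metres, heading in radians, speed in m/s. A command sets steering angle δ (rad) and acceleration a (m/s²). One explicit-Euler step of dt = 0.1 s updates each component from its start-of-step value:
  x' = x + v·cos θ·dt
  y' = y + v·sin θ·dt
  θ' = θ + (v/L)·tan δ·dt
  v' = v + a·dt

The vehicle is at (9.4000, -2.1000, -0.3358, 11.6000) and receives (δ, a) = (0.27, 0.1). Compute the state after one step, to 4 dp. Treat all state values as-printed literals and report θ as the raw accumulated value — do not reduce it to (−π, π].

(10.4952, -2.4822, -0.1352, 11.6100)

x' = 9.4000 + 11.6000·cos(-0.3358)·0.1 = 10.4952
y' = -2.1000 + 11.6000·sin(-0.3358)·0.1 = -2.4822
θ' = -0.3358 + (11.6000/1.6)·tan(0.27)·0.1 = -0.1352
v' = 11.6000 + 0.1000·0.1 = 11.6100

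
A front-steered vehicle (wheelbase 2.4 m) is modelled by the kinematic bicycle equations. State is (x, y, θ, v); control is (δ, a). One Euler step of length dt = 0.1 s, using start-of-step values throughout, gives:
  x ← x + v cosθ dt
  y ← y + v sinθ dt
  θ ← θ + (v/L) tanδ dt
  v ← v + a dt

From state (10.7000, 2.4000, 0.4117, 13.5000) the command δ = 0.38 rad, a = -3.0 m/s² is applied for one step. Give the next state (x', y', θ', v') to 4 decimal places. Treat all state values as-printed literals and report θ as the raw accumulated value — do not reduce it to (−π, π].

(11.9372, 2.9402, 0.6364, 13.2000)

x' = 10.7000 + 13.5000·cos(0.4117)·0.1 = 11.9372
y' = 2.4000 + 13.5000·sin(0.4117)·0.1 = 2.9402
θ' = 0.4117 + (13.5000/2.4)·tan(0.38)·0.1 = 0.6364
v' = 13.5000 − 3.0000·0.1 = 13.2000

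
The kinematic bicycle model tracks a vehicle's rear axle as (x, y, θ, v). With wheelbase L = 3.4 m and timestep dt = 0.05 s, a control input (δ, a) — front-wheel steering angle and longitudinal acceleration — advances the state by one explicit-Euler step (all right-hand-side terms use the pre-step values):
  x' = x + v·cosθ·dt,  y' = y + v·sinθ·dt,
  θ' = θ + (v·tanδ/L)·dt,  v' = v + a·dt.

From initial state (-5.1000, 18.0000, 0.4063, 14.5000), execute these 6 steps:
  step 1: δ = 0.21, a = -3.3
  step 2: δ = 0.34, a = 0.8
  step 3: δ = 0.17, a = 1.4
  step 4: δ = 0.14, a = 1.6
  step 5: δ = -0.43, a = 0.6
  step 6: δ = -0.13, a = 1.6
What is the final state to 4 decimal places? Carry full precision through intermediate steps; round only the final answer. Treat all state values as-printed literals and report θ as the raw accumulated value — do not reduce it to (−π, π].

(-1.3138, 20.0968, 0.4666, 14.6350)

after step 1 (δ=0.21, a=-3.3): (-4.434023, 18.286530, 0.451749, 14.335000)
after step 2 (δ=0.34, a=0.8): (-3.789174, 18.599420, 0.526320, 14.375000)
after step 3 (δ=0.17, a=1.4): (-3.167698, 18.960488, 0.562608, 14.445000)
after step 4 (δ=0.14, a=1.6): (-2.556771, 19.345731, 0.592544, 14.525000)
after step 5 (δ=-0.43, a=0.6): (-1.954330, 19.751322, 0.494581, 14.555000)
after step 6 (δ=-0.13, a=1.6): (-1.313788, 20.096758, 0.466597, 14.635000)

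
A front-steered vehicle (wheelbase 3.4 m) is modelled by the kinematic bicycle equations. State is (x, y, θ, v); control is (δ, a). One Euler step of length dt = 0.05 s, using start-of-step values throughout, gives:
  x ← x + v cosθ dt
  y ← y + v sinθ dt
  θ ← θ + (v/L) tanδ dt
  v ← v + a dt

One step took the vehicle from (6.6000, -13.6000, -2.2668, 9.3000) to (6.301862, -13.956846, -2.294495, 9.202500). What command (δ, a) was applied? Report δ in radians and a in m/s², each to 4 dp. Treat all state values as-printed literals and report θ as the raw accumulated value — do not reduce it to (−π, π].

δ = -0.1998, a = -1.9500

a = (v'−v)/dt = (-0.097500)/0.05 = -1.9500
Δθ = θ'−θ = -0.027695;  (v·dt/L) = 9.3000·0.05/3.4 = 0.136765
tan δ = Δθ·L/(v·dt) = -0.202501  →  δ = -0.1998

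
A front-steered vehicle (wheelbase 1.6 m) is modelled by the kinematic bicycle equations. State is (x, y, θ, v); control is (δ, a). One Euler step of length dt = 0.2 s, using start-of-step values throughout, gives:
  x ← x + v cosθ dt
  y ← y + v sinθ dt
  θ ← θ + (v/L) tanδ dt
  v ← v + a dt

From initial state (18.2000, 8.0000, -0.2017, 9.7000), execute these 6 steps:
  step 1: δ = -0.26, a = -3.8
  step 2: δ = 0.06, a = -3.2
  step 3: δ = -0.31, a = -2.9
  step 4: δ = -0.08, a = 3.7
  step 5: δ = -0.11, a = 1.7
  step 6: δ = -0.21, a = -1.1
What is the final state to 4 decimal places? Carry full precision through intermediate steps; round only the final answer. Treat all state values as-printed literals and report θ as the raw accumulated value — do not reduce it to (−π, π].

after step 1 (δ=-0.26, a=-3.8): (20.100671, 7.611350, -0.524251, 8.940000)
after step 2 (δ=0.06, a=-3.2): (21.648541, 6.716340, -0.457121, 8.300000)
after step 3 (δ=-0.31, a=-2.9): (23.138104, 5.983672, -0.789460, 7.720000)
after step 4 (δ=-0.08, a=3.7): (24.225433, 4.887473, -0.866825, 8.460000)
after step 5 (δ=-0.11, a=1.7): (25.320580, 3.597699, -0.983622, 8.800000)
after step 6 (δ=-0.21, a=-1.1): (26.295639, 2.132482, -1.218079, 8.580000)

(26.2956, 2.1325, -1.2181, 8.5800)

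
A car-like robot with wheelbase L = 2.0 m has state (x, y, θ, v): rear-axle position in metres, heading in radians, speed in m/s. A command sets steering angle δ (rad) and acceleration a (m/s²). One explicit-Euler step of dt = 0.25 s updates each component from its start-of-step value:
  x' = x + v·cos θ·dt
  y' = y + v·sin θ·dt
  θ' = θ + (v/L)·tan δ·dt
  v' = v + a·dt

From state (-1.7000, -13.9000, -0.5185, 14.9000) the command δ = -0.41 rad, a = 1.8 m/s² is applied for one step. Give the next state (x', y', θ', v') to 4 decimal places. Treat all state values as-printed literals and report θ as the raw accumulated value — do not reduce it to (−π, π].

x' = -1.7000 + 14.9000·cos(-0.5185)·0.25 = 1.5354
y' = -13.9000 + 14.9000·sin(-0.5185)·0.25 = -15.7460
θ' = -0.5185 + (14.9000/2.0)·tan(-0.41)·0.25 = -1.3280
v' = 14.9000 + 1.8000·0.25 = 15.3500

(1.5354, -15.7460, -1.3280, 15.3500)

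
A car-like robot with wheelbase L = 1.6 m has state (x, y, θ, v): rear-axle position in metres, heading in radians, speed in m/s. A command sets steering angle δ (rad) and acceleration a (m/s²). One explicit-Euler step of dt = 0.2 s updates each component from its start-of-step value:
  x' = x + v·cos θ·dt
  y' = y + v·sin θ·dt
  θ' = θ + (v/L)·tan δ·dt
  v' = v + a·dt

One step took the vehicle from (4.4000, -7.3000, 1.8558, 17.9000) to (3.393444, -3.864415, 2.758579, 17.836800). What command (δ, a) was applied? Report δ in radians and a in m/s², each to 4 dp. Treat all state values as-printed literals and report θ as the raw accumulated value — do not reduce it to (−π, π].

δ = 0.3835, a = -0.3160

a = (v'−v)/dt = (-0.063200)/0.2 = -0.3160
Δθ = θ'−θ = 0.902779;  (v·dt/L) = 17.9000·0.2/1.6 = 2.237500
tan δ = Δθ·L/(v·dt) = 0.403477  →  δ = 0.3835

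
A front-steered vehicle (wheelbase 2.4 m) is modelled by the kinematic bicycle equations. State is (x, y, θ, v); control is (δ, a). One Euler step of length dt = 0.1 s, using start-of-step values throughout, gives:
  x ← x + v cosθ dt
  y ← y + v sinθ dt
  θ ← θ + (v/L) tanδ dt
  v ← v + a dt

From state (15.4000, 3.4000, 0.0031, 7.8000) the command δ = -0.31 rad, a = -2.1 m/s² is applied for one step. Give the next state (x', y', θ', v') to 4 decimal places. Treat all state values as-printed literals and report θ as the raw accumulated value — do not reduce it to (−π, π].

(16.1800, 3.4024, -0.1010, 7.5900)

x' = 15.4000 + 7.8000·cos(0.0031)·0.1 = 16.1800
y' = 3.4000 + 7.8000·sin(0.0031)·0.1 = 3.4024
θ' = 0.0031 + (7.8000/2.4)·tan(-0.31)·0.1 = -0.1010
v' = 7.8000 − 2.1000·0.1 = 7.5900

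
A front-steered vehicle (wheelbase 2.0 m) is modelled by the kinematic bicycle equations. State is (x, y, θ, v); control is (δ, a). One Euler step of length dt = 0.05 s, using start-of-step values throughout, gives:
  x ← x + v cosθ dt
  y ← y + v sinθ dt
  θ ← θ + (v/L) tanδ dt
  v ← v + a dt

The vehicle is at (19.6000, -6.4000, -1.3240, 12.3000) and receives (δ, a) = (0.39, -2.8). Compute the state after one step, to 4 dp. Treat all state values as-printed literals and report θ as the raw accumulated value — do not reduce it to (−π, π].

x' = 19.6000 + 12.3000·cos(-1.3240)·0.05 = 19.7502
y' = -6.4000 + 12.3000·sin(-1.3240)·0.05 = -6.9964
θ' = -1.3240 + (12.3000/2.0)·tan(0.39)·0.05 = -1.1976
v' = 12.3000 − 2.8000·0.05 = 12.1600

(19.7502, -6.9964, -1.1976, 12.1600)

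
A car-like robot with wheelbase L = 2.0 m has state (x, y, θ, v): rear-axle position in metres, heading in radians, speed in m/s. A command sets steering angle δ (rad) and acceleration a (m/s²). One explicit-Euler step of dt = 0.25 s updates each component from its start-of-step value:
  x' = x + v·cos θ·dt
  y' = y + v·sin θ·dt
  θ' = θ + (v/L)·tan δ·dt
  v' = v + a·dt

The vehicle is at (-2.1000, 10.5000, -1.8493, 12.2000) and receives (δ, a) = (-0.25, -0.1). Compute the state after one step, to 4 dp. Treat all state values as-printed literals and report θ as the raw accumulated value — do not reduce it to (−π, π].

(-2.9385, 7.5675, -2.2387, 12.1750)

x' = -2.1000 + 12.2000·cos(-1.8493)·0.25 = -2.9385
y' = 10.5000 + 12.2000·sin(-1.8493)·0.25 = 7.5675
θ' = -1.8493 + (12.2000/2.0)·tan(-0.25)·0.25 = -2.2387
v' = 12.2000 − 0.1000·0.25 = 12.1750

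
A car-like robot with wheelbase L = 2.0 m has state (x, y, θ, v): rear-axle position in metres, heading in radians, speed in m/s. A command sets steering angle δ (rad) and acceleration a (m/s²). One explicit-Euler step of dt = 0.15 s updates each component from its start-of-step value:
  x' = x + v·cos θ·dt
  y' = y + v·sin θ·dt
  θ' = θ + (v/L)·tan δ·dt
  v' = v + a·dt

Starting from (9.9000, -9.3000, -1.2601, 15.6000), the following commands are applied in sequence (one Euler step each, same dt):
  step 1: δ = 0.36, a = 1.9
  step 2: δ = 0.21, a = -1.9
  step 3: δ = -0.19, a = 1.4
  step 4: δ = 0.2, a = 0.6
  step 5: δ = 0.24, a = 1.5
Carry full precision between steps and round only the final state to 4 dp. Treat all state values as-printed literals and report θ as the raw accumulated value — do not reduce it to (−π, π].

(17.9174, -17.4574, -0.2586, 16.1250)

after step 1 (δ=0.36, a=1.9): (10.615389, -11.527963, -0.819709, 15.885000)
after step 2 (δ=0.21, a=-1.9): (12.241459, -13.269627, -0.565776, 15.600000)
after step 3 (δ=-0.19, a=1.4): (14.216823, -14.524033, -0.790790, 15.810000)
after step 4 (δ=0.2, a=0.6): (15.884661, -16.209955, -0.550427, 15.900000)
after step 5 (δ=0.24, a=1.5): (17.917399, -17.457432, -0.258602, 16.125000)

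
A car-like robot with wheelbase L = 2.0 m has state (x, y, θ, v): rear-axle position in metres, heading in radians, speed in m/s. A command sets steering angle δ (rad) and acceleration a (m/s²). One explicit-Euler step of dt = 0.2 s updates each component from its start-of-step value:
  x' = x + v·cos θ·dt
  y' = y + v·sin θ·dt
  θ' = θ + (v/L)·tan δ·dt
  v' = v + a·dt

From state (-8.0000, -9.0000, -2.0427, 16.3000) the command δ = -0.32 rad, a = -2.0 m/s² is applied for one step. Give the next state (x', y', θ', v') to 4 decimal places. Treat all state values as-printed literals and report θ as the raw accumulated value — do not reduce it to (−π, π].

(-9.4819, -11.9037, -2.5829, 15.9000)

x' = -8.0000 + 16.3000·cos(-2.0427)·0.2 = -9.4819
y' = -9.0000 + 16.3000·sin(-2.0427)·0.2 = -11.9037
θ' = -2.0427 + (16.3000/2.0)·tan(-0.32)·0.2 = -2.5829
v' = 16.3000 − 2.0000·0.2 = 15.9000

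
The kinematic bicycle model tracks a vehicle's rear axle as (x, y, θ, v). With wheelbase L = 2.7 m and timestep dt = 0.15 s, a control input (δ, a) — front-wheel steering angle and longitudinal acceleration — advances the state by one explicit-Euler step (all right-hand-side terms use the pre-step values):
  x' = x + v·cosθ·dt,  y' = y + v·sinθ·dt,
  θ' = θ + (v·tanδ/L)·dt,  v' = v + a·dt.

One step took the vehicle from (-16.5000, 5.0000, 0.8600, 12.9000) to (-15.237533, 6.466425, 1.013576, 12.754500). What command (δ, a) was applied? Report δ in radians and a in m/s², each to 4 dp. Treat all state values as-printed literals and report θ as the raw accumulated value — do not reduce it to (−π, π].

δ = 0.2111, a = -0.9700

a = (v'−v)/dt = (-0.145500)/0.15 = -0.9700
Δθ = θ'−θ = 0.153576;  (v·dt/L) = 12.9000·0.15/2.7 = 0.716667
tan δ = Δθ·L/(v·dt) = 0.214292  →  δ = 0.2111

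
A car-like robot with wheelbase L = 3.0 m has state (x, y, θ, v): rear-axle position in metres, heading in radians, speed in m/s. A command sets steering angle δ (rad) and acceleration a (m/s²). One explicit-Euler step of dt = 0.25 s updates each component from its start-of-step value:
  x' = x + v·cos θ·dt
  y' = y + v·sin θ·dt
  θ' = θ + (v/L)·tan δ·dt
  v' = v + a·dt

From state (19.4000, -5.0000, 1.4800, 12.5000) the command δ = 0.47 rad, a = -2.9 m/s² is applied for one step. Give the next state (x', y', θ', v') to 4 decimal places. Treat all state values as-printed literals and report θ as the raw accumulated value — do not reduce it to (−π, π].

(19.6833, -1.8879, 2.0091, 11.7750)

x' = 19.4000 + 12.5000·cos(1.4800)·0.25 = 19.6833
y' = -5.0000 + 12.5000·sin(1.4800)·0.25 = -1.8879
θ' = 1.4800 + (12.5000/3.0)·tan(0.47)·0.25 = 2.0091
v' = 12.5000 − 2.9000·0.25 = 11.7750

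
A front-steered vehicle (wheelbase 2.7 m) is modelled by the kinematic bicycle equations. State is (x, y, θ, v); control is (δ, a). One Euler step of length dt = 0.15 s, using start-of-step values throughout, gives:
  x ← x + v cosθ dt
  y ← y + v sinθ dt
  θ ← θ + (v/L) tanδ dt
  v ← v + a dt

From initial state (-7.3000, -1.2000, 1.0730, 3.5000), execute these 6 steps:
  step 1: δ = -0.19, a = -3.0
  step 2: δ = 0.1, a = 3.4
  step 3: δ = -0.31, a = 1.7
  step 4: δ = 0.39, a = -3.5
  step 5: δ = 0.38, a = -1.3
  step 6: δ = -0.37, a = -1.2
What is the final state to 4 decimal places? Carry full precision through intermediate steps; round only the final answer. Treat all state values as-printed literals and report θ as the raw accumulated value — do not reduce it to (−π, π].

after step 1 (δ=-0.19, a=-3.0): (-7.049318, -0.738716, 1.035604, 3.050000)
after step 2 (δ=0.1, a=3.4): (-6.815990, -0.345187, 1.052606, 3.560000)
after step 3 (δ=-0.31, a=1.7): (-6.551495, 0.118707, 0.989252, 3.815000)
after step 4 (δ=0.39, a=-3.5): (-6.237149, 0.596888, 1.076373, 3.290000)
after step 5 (δ=0.38, a=-1.3): (-6.002971, 1.031288, 1.149377, 3.095000)
after step 6 (δ=-0.37, a=-1.2): (-5.813067, 1.454920, 1.082686, 2.915000)

(-5.8131, 1.4549, 1.0827, 2.9150)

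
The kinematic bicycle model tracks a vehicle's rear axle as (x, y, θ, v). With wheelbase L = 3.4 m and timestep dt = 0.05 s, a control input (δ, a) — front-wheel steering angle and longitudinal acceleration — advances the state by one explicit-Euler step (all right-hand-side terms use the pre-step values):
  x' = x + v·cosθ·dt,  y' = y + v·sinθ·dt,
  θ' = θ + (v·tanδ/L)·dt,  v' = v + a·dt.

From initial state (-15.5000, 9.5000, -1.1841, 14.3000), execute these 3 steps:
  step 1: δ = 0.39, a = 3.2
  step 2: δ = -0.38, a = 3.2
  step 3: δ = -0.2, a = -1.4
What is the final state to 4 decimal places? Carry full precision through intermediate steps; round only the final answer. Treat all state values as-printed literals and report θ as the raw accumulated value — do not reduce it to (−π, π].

(-14.6242, 7.5176, -1.2262, 14.5500)

after step 1 (δ=0.39, a=3.2): (-15.230352, 8.837796, -1.097658, 14.460000)
after step 2 (δ=-0.38, a=3.2): (-14.900893, 8.194223, -1.182592, 14.620000)
after step 3 (δ=-0.2, a=-1.4): (-14.624190, 7.517616, -1.226174, 14.550000)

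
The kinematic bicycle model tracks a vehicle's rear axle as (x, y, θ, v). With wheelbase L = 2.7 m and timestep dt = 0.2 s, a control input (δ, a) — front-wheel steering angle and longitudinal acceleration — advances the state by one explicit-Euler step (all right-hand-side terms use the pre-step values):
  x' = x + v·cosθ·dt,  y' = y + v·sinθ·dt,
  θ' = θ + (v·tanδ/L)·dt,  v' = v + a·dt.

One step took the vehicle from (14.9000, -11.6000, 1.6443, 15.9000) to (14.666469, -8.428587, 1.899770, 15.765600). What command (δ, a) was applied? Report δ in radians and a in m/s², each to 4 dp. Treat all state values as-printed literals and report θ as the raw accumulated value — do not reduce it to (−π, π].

a = (v'−v)/dt = (-0.134400)/0.2 = -0.6720
Δθ = θ'−θ = 0.255470;  (v·dt/L) = 15.9000·0.2/2.7 = 1.177778
tan δ = Δθ·L/(v·dt) = 0.216908  →  δ = 0.2136

δ = 0.2136, a = -0.6720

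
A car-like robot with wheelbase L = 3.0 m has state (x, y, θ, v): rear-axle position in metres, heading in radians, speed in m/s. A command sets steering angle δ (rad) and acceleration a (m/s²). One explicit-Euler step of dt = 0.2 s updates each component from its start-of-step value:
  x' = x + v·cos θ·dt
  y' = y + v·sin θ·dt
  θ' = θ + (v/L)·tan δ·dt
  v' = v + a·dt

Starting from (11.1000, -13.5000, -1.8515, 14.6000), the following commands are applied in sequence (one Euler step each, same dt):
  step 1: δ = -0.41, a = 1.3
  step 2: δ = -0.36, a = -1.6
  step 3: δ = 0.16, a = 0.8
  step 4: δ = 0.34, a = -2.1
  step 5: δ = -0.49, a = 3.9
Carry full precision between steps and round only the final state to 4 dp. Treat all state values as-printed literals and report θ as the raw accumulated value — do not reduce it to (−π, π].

(1.9187, -24.1305, -2.6521, 15.0600)

after step 1 (δ=-0.41, a=1.3): (10.291067, -16.305713, -2.274541, 14.860000)
after step 2 (δ=-0.36, a=-1.6): (8.367953, -18.571639, -2.647431, 14.540000)
after step 3 (δ=0.16, a=0.8): (5.807847, -19.950886, -2.491000, 14.700000)
after step 4 (δ=0.34, a=-2.1): (3.468415, -21.731520, -2.144338, 14.280000)
after step 5 (δ=-0.49, a=3.9): (1.918720, -24.130515, -2.652124, 15.060000)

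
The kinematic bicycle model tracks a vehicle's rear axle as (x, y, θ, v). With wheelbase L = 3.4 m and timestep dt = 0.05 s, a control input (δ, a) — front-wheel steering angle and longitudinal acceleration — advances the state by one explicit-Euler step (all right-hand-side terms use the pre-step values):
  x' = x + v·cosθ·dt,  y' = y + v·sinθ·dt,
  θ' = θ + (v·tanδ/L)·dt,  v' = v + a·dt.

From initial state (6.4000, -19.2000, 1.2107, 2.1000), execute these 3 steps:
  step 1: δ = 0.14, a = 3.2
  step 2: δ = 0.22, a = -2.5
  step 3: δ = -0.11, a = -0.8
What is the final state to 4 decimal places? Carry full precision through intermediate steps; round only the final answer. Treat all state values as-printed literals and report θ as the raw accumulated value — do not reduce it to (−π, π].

(6.5128, -18.8955, 1.2190, 2.0950)

after step 1 (δ=0.14, a=3.2): (6.436998, -19.101734, 1.215052, 2.260000)
after step 2 (δ=0.22, a=-2.5): (6.476355, -18.995810, 1.222484, 2.135000)
after step 3 (δ=-0.11, a=-0.8): (6.512790, -18.895470, 1.219016, 2.095000)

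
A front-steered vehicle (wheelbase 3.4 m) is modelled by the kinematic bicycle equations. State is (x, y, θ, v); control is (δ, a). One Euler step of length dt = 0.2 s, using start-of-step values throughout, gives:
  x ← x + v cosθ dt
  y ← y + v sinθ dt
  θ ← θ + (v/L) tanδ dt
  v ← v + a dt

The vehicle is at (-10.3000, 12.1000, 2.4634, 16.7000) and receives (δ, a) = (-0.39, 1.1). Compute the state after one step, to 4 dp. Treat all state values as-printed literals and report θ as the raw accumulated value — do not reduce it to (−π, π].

(-12.9009, 14.1955, 2.0596, 16.9200)

x' = -10.3000 + 16.7000·cos(2.4634)·0.2 = -12.9009
y' = 12.1000 + 16.7000·sin(2.4634)·0.2 = 14.1955
θ' = 2.4634 + (16.7000/3.4)·tan(-0.39)·0.2 = 2.0596
v' = 16.7000 + 1.1000·0.2 = 16.9200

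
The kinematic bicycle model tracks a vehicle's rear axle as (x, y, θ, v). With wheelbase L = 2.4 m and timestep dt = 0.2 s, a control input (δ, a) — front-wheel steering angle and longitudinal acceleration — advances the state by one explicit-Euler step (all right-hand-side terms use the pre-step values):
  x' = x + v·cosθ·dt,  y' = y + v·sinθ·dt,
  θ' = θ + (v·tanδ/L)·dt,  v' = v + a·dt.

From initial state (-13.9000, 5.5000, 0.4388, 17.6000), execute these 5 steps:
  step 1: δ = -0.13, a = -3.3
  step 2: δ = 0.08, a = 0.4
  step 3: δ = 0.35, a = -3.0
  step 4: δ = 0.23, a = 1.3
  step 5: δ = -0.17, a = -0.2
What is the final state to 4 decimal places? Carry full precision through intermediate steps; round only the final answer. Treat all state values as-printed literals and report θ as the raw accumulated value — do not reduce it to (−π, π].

(-0.9313, 14.6580, 0.9597, 16.6400)

after step 1 (δ=-0.13, a=-3.3): (-10.713477, 6.995484, 0.247052, 16.940000)
after step 2 (δ=0.08, a=0.4): (-7.428345, 7.824008, 0.360227, 17.020000)
after step 3 (δ=0.35, a=-3.0): (-4.242824, 9.023872, 0.877959, 16.420000)
after step 4 (δ=0.23, a=1.3): (-2.145258, 11.550702, 1.198345, 16.680000)
after step 5 (δ=-0.17, a=-0.2): (-0.931289, 14.657980, 0.959742, 16.640000)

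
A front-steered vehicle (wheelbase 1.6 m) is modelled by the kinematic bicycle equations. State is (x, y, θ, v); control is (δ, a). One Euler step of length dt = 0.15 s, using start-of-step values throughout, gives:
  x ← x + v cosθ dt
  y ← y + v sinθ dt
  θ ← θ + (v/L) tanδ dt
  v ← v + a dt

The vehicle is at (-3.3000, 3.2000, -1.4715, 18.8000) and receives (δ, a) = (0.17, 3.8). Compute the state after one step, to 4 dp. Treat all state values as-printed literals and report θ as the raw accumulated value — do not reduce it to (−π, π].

x' = -3.3000 + 18.8000·cos(-1.4715)·0.15 = -3.0204
y' = 3.2000 + 18.8000·sin(-1.4715)·0.15 = 0.3939
θ' = -1.4715 + (18.8000/1.6)·tan(0.17)·0.15 = -1.1690
v' = 18.8000 + 3.8000·0.15 = 19.3700

(-3.0204, 0.3939, -1.1690, 19.3700)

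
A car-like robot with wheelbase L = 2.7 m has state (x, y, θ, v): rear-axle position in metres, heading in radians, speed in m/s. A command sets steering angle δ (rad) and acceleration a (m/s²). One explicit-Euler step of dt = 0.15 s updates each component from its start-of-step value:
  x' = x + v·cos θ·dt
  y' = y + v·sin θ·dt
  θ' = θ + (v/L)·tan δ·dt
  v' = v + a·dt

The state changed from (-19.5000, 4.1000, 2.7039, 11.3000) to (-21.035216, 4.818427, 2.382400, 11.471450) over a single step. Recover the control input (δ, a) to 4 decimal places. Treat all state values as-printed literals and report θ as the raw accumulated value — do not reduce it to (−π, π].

a = (v'−v)/dt = (0.171450)/0.15 = 1.1430
Δθ = θ'−θ = -0.321500;  (v·dt/L) = 11.3000·0.15/2.7 = 0.627778
tan δ = Δθ·L/(v·dt) = -0.512124  →  δ = -0.4733

δ = -0.4733, a = 1.1430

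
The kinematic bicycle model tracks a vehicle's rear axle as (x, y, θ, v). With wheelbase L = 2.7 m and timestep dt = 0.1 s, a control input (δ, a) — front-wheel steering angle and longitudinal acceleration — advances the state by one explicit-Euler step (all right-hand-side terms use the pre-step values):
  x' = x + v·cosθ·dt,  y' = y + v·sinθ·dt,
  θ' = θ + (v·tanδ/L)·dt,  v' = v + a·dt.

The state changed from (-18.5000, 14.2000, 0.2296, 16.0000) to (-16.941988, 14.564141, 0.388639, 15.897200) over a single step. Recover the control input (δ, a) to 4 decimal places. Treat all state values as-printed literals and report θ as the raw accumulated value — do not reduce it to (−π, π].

δ = 0.2622, a = -1.0280

a = (v'−v)/dt = (-0.102800)/0.1 = -1.0280
Δθ = θ'−θ = 0.159039;  (v·dt/L) = 16.0000·0.1/2.7 = 0.592593
tan δ = Δθ·L/(v·dt) = 0.268378  →  δ = 0.2622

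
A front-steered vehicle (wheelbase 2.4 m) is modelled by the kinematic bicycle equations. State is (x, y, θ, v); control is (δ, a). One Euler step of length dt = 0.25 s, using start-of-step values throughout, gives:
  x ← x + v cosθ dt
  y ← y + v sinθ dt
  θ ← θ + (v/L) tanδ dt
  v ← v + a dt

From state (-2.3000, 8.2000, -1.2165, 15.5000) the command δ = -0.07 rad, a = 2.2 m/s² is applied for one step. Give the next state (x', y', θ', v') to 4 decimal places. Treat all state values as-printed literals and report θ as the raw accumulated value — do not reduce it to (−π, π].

x' = -2.3000 + 15.5000·cos(-1.2165)·0.25 = -0.9556
y' = 8.2000 + 15.5000·sin(-1.2165)·0.25 = 4.5657
θ' = -1.2165 + (15.5000/2.4)·tan(-0.07)·0.25 = -1.3297
v' = 15.5000 + 2.2000·0.25 = 16.0500

(-0.9556, 4.5657, -1.3297, 16.0500)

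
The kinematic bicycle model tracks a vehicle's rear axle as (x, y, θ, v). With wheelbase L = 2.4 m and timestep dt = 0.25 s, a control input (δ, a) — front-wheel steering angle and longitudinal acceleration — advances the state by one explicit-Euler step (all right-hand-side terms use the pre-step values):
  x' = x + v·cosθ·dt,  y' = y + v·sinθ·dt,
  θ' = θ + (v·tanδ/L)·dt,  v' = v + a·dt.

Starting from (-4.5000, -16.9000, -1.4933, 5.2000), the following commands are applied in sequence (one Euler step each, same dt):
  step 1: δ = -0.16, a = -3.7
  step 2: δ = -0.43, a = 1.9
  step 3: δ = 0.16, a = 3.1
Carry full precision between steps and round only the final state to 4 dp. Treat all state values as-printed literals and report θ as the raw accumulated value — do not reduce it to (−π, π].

after step 1 (δ=-0.16, a=-3.7): (-4.399356, -18.196098, -1.580714, 4.275000)
after step 2 (δ=-0.43, a=1.9): (-4.409955, -19.264796, -1.784944, 4.750000)
after step 3 (δ=0.16, a=3.1): (-4.662315, -20.425171, -1.705094, 5.525000)

(-4.6623, -20.4252, -1.7051, 5.5250)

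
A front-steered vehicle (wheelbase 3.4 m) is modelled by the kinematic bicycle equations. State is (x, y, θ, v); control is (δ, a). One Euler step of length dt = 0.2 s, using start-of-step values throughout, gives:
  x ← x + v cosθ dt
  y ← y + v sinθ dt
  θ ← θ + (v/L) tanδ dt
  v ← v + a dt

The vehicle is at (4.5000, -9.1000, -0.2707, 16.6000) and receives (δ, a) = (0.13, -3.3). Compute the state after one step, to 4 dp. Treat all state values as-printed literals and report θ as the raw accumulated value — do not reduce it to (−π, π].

x' = 4.5000 + 16.6000·cos(-0.2707)·0.2 = 7.6991
y' = -9.1000 + 16.6000·sin(-0.2707)·0.2 = -9.9878
θ' = -0.2707 + (16.6000/3.4)·tan(0.13)·0.2 = -0.1430
v' = 16.6000 − 3.3000·0.2 = 15.9400

(7.6991, -9.9878, -0.1430, 15.9400)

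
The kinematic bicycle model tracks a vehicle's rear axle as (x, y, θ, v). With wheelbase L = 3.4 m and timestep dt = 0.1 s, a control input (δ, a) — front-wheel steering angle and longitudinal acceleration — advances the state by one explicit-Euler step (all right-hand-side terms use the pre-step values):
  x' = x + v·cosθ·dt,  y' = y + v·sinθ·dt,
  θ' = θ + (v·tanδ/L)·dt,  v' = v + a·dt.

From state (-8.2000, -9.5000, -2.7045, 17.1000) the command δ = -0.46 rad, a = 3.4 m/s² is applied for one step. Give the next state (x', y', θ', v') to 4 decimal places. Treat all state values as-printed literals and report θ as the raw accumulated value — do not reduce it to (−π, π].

x' = -8.2000 + 17.1000·cos(-2.7045)·0.1 = -9.7492
y' = -9.5000 + 17.1000·sin(-2.7045)·0.1 = -10.2239
θ' = -2.7045 + (17.1000/3.4)·tan(-0.46)·0.1 = -2.9537
v' = 17.1000 + 3.4000·0.1 = 17.4400

(-9.7492, -10.2239, -2.9537, 17.4400)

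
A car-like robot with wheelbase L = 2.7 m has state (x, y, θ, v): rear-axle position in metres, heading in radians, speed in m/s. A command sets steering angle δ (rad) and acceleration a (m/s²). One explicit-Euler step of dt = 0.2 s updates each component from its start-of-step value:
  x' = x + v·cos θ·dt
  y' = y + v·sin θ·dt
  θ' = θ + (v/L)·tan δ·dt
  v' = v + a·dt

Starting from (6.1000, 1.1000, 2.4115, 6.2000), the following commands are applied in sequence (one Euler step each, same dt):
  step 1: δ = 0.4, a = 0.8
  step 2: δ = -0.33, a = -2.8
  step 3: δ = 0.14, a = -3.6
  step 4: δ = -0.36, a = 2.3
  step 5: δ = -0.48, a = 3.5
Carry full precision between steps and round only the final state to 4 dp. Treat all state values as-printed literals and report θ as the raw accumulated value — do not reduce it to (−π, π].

after step 1 (δ=0.4, a=0.8): (5.176060, 1.927004, 2.605672, 6.360000)
after step 2 (δ=-0.33, a=-2.8): (4.082396, 2.576529, 2.444304, 5.800000)
after step 3 (δ=0.14, a=-3.6): (3.193156, 3.321413, 2.504849, 5.080000)
after step 4 (δ=-0.36, a=2.3): (2.376256, 3.925507, 2.363210, 5.540000)
after step 5 (δ=-0.48, a=3.5): (1.587304, 4.703466, 2.149566, 6.240000)

(1.5873, 4.7035, 2.1496, 6.2400)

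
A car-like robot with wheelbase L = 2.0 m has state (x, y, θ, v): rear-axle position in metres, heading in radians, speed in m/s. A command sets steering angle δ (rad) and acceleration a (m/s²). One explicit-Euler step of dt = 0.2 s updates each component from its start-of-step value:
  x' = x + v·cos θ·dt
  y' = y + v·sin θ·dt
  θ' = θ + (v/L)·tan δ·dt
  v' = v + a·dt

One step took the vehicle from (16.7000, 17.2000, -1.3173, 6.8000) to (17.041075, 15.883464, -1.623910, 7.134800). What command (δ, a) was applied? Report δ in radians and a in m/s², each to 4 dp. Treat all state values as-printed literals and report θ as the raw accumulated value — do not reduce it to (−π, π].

δ = -0.4236, a = 1.6740

a = (v'−v)/dt = (0.334800)/0.2 = 1.6740
Δθ = θ'−θ = -0.306610;  (v·dt/L) = 6.8000·0.2/2.0 = 0.680000
tan δ = Δθ·L/(v·dt) = -0.450897  →  δ = -0.4236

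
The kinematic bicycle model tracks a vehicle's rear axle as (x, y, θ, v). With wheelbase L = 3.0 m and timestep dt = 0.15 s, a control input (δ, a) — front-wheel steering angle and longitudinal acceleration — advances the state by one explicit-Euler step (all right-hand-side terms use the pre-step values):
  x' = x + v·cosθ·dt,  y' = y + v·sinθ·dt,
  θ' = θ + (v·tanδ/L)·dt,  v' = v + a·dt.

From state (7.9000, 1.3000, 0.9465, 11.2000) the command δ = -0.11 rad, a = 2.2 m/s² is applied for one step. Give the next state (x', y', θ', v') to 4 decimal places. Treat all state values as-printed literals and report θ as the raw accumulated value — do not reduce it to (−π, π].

(8.8820, 2.6631, 0.8847, 11.5300)

x' = 7.9000 + 11.2000·cos(0.9465)·0.15 = 8.8820
y' = 1.3000 + 11.2000·sin(0.9465)·0.15 = 2.6631
θ' = 0.9465 + (11.2000/3.0)·tan(-0.11)·0.15 = 0.8847
v' = 11.2000 + 2.2000·0.15 = 11.5300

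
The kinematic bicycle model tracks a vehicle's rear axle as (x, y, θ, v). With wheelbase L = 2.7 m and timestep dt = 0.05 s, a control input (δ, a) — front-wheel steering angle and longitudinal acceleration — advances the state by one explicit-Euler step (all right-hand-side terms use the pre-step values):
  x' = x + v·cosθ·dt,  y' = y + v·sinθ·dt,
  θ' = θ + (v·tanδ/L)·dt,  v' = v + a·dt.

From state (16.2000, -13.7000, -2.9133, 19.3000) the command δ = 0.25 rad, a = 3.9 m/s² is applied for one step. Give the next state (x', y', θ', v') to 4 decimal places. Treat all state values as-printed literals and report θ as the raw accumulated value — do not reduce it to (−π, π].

(15.2600, -13.9184, -2.8220, 19.4950)

x' = 16.2000 + 19.3000·cos(-2.9133)·0.05 = 15.2600
y' = -13.7000 + 19.3000·sin(-2.9133)·0.05 = -13.9184
θ' = -2.9133 + (19.3000/2.7)·tan(0.25)·0.05 = -2.8220
v' = 19.3000 + 3.9000·0.05 = 19.4950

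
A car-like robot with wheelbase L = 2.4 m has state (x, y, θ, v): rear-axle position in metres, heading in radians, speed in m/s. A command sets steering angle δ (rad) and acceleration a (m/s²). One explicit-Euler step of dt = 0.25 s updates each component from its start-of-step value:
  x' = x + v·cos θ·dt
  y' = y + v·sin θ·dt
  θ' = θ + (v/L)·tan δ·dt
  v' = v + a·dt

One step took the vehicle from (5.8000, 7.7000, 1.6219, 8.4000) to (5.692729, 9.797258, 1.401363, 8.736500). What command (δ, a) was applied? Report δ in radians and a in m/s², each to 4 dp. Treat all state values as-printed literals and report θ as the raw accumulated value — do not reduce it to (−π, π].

δ = -0.2469, a = 1.3460

a = (v'−v)/dt = (0.336500)/0.25 = 1.3460
Δθ = θ'−θ = -0.220537;  (v·dt/L) = 8.4000·0.25/2.4 = 0.875000
tan δ = Δθ·L/(v·dt) = -0.252042  →  δ = -0.2469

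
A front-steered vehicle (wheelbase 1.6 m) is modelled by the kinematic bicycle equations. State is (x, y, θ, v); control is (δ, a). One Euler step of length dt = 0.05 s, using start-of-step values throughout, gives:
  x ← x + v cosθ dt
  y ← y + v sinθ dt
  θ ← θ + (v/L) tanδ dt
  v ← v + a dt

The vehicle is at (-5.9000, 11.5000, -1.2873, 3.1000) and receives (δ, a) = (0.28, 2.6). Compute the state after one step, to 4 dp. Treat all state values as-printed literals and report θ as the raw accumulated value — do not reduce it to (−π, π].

(-5.8566, 11.3512, -1.2594, 3.2300)

x' = -5.9000 + 3.1000·cos(-1.2873)·0.05 = -5.8566
y' = 11.5000 + 3.1000·sin(-1.2873)·0.05 = 11.3512
θ' = -1.2873 + (3.1000/1.6)·tan(0.28)·0.05 = -1.2594
v' = 3.1000 + 2.6000·0.05 = 3.2300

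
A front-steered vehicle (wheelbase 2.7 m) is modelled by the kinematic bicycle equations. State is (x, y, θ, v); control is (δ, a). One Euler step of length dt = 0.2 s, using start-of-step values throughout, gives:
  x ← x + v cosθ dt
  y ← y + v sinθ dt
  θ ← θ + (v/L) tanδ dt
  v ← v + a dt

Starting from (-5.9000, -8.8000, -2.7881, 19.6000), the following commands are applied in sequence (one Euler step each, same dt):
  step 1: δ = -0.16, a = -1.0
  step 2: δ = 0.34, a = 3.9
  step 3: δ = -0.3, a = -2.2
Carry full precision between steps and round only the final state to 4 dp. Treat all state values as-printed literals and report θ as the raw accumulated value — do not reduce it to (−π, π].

after step 1 (δ=-0.16, a=-1.0): (-9.577624, -10.157012, -3.022399, 19.400000)
after step 2 (δ=0.34, a=3.9): (-13.430095, -10.618389, -2.514066, 20.180000)
after step 3 (δ=-0.3, a=-2.2): (-16.697165, -12.988104, -2.976466, 19.740000)

(-16.6972, -12.9881, -2.9765, 19.7400)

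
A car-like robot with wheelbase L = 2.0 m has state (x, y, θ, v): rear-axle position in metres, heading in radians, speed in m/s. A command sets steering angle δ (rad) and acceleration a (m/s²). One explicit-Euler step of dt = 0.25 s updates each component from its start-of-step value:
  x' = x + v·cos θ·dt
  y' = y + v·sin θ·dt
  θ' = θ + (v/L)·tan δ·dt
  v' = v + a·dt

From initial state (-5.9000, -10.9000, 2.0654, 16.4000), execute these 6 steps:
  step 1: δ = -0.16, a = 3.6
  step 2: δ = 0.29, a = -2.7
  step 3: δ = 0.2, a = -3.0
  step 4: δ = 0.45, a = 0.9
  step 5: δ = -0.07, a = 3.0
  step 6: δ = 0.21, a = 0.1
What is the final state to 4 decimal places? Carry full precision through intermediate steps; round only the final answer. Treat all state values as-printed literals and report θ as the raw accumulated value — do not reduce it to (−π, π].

after step 1 (δ=-0.16, a=3.6): (-7.846200, -7.291357, 1.734572, 17.300000)
after step 2 (δ=0.29, a=-2.7): (-8.551368, -3.024231, 2.379890, 16.625000)
after step 3 (δ=0.2, a=-3.0): (-11.559087, -0.155775, 2.801147, 15.875000)
after step 4 (δ=0.45, a=0.9): (-15.300054, 1.169421, 3.759709, 16.100000)
after step 5 (δ=-0.07, a=3.0): (-18.580314, -1.163071, 3.618603, 16.850000)
after step 6 (δ=0.21, a=0.1): (-22.322578, -3.097138, 4.067535, 16.875000)

(-22.3226, -3.0971, 4.0675, 16.8750)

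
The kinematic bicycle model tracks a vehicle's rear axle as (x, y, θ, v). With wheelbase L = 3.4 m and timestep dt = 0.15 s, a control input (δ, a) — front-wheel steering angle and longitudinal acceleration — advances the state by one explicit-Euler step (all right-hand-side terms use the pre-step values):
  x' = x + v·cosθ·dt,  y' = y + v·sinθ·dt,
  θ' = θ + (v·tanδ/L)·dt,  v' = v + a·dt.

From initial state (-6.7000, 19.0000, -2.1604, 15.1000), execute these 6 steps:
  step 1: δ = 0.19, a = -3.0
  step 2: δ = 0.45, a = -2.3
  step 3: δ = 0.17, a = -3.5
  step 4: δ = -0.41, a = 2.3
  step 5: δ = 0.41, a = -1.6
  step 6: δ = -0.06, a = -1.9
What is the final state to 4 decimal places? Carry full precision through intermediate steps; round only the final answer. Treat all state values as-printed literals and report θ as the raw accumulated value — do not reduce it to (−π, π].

(-10.0497, 6.8603, -1.6419, 13.6000)

after step 1 (δ=0.19, a=-3.0): (-7.959412, 17.117420, -2.032281, 14.650000)
after step 2 (δ=0.45, a=-2.3): (-8.937910, 15.149795, -1.720071, 14.305000)
after step 3 (δ=0.17, a=-3.5): (-9.257028, 13.027908, -1.611738, 13.780000)
after step 4 (δ=-0.41, a=2.3): (-9.341631, 10.962640, -1.875968, 14.125000)
after step 5 (δ=0.41, a=-1.6): (-9.978225, 8.941786, -1.605123, 13.885000)
after step 6 (δ=-0.06, a=-1.9): (-10.049704, 6.860263, -1.641921, 13.600000)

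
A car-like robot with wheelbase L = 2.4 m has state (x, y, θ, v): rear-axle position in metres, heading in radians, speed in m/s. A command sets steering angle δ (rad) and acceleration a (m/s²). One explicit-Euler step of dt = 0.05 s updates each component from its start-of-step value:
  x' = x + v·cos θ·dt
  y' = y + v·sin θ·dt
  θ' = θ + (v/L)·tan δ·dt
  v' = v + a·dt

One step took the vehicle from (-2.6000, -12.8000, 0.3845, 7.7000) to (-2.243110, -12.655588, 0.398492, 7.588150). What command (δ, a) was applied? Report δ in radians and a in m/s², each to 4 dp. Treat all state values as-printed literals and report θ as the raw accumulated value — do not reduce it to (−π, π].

a = (v'−v)/dt = (-0.111850)/0.05 = -2.2370
Δθ = θ'−θ = 0.013992;  (v·dt/L) = 7.7000·0.05/2.4 = 0.160417
tan δ = Δθ·L/(v·dt) = 0.087223  →  δ = 0.0870

δ = 0.0870, a = -2.2370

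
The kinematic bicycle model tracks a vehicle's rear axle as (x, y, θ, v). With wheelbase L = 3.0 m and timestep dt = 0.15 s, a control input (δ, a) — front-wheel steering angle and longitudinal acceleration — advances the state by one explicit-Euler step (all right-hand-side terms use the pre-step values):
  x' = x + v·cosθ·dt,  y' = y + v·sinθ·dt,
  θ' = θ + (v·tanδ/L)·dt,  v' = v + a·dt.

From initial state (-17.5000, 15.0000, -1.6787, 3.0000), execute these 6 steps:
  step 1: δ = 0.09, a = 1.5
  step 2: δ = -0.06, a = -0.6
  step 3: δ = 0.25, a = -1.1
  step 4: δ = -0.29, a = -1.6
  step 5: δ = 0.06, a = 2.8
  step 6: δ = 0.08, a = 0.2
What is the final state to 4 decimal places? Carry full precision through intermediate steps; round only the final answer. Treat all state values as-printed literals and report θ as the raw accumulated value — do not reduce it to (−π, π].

(-17.7629, 12.2815, -1.6583, 3.1800)

after step 1 (δ=0.09, a=1.5): (-17.548462, 14.552617, -1.665163, 3.225000)
after step 2 (δ=-0.06, a=-0.6): (-17.594045, 14.071020, -1.674850, 3.135000)
after step 3 (δ=0.25, a=-1.1): (-17.642888, 13.603313, -1.634825, 2.970000)
after step 4 (δ=-0.29, a=-1.6): (-17.671393, 13.158726, -1.679140, 2.730000)
after step 5 (δ=0.06, a=2.8): (-17.715673, 12.751627, -1.670940, 3.150000)
after step 6 (δ=0.08, a=0.2): (-17.762912, 12.281494, -1.658313, 3.180000)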